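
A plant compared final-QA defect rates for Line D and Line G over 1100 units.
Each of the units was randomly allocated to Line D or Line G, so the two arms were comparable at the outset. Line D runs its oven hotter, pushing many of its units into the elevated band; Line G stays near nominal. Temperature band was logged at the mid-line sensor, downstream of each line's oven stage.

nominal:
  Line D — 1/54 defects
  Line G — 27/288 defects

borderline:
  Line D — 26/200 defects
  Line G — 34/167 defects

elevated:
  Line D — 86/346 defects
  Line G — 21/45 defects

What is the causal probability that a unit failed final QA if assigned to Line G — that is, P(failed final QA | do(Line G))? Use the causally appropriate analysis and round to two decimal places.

In-process temperature band here is a post-treatment variable shaped by the line; conditioning on it would introduce bias rather than remove it. The overall comparison is the causal one.
So P(outcome | do(Line G)) is just the pooled rate for Line G: 82/500 = 0.164.

0.16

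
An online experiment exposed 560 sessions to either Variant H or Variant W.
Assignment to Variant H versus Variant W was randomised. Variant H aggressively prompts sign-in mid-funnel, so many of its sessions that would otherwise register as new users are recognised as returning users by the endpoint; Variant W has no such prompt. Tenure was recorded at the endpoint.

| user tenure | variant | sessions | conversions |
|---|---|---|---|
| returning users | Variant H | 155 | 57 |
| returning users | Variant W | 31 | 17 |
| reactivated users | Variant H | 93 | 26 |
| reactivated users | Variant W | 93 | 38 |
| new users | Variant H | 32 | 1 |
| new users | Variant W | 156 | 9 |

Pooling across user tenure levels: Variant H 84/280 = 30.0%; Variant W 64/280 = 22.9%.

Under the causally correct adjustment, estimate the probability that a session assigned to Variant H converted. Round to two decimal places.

0.30

The distribution of user tenure is itself part of what the variant does — it is an intermediate outcome. Holding it fixed would remove that part of the effect; the total effect is the pooled difference.
So P(outcome | do(Variant H)) is just the pooled rate for Variant H: 84/280 = 0.300.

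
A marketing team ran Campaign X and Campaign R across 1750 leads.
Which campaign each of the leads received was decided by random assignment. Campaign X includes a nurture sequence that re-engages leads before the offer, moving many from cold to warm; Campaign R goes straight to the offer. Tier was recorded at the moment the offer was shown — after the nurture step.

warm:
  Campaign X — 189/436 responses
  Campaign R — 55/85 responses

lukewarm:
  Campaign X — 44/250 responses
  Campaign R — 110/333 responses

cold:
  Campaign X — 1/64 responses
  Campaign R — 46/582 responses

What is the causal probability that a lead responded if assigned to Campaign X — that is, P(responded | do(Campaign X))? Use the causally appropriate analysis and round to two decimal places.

0.31

The stratified and pooled comparisons disagree (Campaign R wins within each engagement tier; Campaign X wins overall), so the answer turns on the causal role of engagement tier.
Stratifying would compare campaigns among leads the campaigns themselves sorted into engagement tier groups — a form of selection on an intermediate. The unconditioned pooled rates give the total causal effect.
So P(outcome | do(Campaign X)) is just the pooled rate for Campaign X: 234/750 = 0.312.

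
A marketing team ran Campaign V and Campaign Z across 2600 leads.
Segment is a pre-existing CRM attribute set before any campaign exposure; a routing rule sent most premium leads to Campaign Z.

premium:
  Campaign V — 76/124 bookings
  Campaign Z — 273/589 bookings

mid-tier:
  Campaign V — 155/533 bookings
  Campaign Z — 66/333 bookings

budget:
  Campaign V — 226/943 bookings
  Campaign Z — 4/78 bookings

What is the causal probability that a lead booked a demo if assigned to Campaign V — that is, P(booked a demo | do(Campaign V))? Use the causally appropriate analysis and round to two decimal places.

0.36

Nothing the campaign does changes customer segment; the imbalance is an allocation artefact. With customer segment also predicting the outcome, the pooled figure is confounded, and the within-stratum comparison is the causal one.
Standardising Campaign V to the population customer segment mix: 0.274·76/124 + 0.333·155/533 + 0.393·226/943 = 0.359.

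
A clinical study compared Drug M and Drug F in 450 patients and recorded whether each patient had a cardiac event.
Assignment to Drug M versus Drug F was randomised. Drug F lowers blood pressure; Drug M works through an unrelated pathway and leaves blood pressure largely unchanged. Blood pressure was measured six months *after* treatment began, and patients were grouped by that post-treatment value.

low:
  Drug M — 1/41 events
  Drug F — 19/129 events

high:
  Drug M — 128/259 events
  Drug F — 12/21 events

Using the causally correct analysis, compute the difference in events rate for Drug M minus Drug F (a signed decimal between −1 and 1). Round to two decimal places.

+0.22

The stratified and pooled comparisons disagree (Drug M wins within each blood pressure; Drug F wins overall), so the answer turns on the causal role of blood pressure.
Blood pressure is downstream of the drug. One should not condition on a consequence of treatment, so the overall rates are the right comparison.
The causal difference is the pooled difference: 0.430 − 0.207 = +0.223.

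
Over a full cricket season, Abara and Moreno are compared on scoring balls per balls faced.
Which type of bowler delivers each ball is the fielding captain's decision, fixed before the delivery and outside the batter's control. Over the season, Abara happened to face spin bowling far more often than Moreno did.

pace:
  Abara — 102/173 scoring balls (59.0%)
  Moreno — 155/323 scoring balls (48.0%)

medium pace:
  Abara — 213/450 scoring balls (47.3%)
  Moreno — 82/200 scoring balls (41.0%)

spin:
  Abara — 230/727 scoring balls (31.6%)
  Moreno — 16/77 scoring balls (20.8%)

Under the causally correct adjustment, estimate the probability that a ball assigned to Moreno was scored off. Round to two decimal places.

Nothing the player does changes bowling type; the imbalance is an allocation artefact. With bowling type also predicting the outcome, the pooled figure is confounded, and the within-stratum comparison is the causal one.
Standardising Moreno to the population bowling type mix: 0.254·155/323 + 0.333·82/200 + 0.412·16/77 = 0.344.

0.34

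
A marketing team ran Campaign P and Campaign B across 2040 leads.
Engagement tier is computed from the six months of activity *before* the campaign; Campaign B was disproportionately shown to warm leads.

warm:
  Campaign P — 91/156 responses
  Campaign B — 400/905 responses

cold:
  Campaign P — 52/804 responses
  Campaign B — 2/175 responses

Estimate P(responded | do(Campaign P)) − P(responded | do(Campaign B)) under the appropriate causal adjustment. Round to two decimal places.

Engagement tier is set before the campaign has any effect — it is not caused by the campaign — and it independently drives the outcome. That makes it a confounder, so the causal comparison is within engagement tier levels.
Adjusting over the population distribution of engagement tier: 0.520·(0.583−0.442) + 0.480·(0.065−0.011) = +0.099.

+0.10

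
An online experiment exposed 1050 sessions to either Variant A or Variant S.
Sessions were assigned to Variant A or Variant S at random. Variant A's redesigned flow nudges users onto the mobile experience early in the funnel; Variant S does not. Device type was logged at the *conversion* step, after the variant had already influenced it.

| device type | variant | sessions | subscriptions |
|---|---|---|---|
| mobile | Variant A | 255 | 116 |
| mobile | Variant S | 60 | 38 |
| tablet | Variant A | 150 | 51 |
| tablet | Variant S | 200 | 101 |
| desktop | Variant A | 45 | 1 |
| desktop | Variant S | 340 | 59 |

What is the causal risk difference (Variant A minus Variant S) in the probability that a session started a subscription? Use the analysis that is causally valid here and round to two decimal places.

Device type is downstream of the variant. One should not condition on a consequence of treatment, so the overall rates are the right comparison.
The causal difference is the pooled difference: 0.373 − 0.330 = +0.043.

+0.04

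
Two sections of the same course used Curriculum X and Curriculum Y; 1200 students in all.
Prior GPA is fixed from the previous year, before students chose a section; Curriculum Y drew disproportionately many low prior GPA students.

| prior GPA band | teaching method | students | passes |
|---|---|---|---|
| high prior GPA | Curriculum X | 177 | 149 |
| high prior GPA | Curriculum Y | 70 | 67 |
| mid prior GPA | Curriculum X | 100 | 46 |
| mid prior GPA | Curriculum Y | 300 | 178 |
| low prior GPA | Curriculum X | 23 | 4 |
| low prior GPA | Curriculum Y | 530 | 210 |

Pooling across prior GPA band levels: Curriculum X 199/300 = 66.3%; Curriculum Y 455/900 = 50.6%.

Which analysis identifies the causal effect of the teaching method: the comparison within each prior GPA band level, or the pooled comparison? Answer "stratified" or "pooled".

stratified

Within every prior GPA band level Curriculum Y has the higher rate, yet pooled Curriculum X does — Simpson's reversal.
The imbalance in prior GPA band arose from how students were allocated, not from anything the teaching method did; and prior GPA band independently affects the outcome. The pooled gap is confounded — condition on prior GPA band.
Within each level — high prior GPA: 84.2% vs 95.7%; mid prior GPA: 46.0% vs 59.3%; low prior GPA: 17.4% vs 39.6% — Curriculum Y is higher every time.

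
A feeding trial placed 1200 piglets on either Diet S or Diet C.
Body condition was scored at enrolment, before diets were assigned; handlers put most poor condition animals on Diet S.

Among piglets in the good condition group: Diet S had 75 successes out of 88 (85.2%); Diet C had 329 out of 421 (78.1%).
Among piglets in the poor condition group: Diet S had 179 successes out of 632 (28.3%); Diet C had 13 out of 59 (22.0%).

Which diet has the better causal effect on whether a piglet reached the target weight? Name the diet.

Starting body condition differs across diets for reasons unrelated to any effect of the diet itself, and it separately predicts the outcome — a classic confounder. We must compare within starting body condition levels.
Within each level — good condition: 85.2% vs 78.1%; poor condition: 28.3% vs 22.0% — Diet S is higher every time.

Diet S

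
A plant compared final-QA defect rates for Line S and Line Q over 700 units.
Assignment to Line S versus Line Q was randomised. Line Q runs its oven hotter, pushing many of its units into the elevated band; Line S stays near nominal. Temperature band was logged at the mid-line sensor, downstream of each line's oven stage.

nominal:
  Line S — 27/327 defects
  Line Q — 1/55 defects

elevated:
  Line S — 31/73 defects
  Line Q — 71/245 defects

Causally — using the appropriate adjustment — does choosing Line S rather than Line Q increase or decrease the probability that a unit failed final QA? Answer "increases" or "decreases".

Within every in-process temperature band level Line Q has the lower rate, yet pooled Line S does — Simpson's reversal.
In-process temperature band is recorded after the line and is itself shifted by it — it sits on the causal path from line to outcome. Conditioning on a mediator would strip out part of the effect we want; the pooled comparison gives the total causal effect.
Pooled: Line S 14.5% vs Line Q 24.0%; Line S is lower overall.

decreases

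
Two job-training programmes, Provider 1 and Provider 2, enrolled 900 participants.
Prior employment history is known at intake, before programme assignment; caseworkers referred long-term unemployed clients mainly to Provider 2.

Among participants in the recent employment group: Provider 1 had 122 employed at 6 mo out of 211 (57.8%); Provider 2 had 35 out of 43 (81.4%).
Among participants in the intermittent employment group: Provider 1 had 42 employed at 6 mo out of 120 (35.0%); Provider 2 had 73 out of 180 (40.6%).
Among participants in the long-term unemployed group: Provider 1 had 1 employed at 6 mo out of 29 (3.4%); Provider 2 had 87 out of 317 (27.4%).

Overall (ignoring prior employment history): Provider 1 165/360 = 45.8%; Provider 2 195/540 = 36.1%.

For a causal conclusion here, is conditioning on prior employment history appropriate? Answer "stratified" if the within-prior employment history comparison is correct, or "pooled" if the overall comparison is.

stratified

Within every prior employment history level Provider 2 has the higher rate, yet pooled Provider 1 does — Simpson's reversal.
The imbalance in prior employment history arose from how participants were allocated, not from anything the programme did; and prior employment history independently affects the outcome. The pooled gap is confounded — condition on prior employment history.
Within each level — recent employment: 57.8% vs 81.4%; intermittent employment: 35.0% vs 40.6%; long-term unemployed: 3.4% vs 27.4% — Provider 2 is higher every time.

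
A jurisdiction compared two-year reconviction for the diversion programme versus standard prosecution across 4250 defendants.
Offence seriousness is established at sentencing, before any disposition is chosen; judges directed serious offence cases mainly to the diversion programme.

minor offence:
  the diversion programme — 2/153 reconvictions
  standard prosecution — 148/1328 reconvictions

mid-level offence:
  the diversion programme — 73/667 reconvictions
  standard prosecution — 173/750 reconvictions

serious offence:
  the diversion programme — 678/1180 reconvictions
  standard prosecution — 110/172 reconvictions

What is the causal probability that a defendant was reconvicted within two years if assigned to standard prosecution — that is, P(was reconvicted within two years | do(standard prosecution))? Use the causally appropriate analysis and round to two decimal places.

Here offence seriousness is a common cause — it drives both which disposition a case falls under and the outcome. The crude comparison mixes populations; the stratum-specific rates are the causally relevant ones.
Standardising standard prosecution to the population offence seriousness mix: 0.348·148/1328 + 0.333·173/750 + 0.318·110/172 = 0.319.

0.32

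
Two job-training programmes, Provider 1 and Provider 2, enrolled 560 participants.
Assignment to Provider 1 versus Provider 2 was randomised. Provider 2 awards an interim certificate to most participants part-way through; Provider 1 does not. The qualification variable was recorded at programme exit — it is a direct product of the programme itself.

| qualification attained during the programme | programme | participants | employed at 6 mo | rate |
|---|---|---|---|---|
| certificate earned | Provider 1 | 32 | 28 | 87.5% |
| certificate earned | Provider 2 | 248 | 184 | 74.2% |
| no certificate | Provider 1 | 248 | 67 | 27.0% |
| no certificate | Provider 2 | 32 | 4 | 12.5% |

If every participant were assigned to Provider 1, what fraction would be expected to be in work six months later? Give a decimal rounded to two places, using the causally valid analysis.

Qualification attained during the programme is downstream of the programme. One should not condition on a consequence of treatment, so the overall rates are the right comparison.
So P(outcome | do(Provider 1)) is just the pooled rate for Provider 1: 95/280 = 0.339.

0.34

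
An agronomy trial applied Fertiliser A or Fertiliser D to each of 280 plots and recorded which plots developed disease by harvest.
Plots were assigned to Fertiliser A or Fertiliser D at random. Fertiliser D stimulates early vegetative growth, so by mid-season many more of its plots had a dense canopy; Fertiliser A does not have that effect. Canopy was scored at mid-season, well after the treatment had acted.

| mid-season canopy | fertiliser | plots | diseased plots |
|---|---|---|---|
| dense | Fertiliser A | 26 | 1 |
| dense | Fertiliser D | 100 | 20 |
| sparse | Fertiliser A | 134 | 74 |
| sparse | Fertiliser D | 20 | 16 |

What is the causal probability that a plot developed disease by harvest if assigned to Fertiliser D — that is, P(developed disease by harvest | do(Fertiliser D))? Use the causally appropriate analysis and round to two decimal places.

The stratified and pooled comparisons disagree (Fertiliser A wins within each mid-season canopy; Fertiliser D wins overall), so the answer turns on the causal role of mid-season canopy.
Mid-season canopy is recorded after the fertiliser and is itself shifted by it — it sits on the causal path from fertiliser to outcome. Conditioning on a mediator would strip out part of the effect we want; the pooled comparison gives the total causal effect.
So P(outcome | do(Fertiliser D)) is just the pooled rate for Fertiliser D: 36/120 = 0.300.

0.30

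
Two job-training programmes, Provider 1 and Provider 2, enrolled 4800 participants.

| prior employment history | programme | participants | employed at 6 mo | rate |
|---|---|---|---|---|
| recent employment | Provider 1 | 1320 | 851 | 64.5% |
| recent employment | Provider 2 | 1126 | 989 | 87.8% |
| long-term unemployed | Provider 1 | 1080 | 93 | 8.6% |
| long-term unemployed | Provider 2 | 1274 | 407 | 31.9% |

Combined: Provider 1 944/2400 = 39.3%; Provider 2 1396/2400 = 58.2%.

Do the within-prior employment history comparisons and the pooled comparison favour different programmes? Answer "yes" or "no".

no

Within each prior employment history level (recent employment 64.5% vs 87.8%; long-term unemployed 8.6% vs 31.9%), Provider 2 has the higher rate every time. Pooled: 39.3% vs 58.2% — Provider 2 has the higher rate overall. They agree.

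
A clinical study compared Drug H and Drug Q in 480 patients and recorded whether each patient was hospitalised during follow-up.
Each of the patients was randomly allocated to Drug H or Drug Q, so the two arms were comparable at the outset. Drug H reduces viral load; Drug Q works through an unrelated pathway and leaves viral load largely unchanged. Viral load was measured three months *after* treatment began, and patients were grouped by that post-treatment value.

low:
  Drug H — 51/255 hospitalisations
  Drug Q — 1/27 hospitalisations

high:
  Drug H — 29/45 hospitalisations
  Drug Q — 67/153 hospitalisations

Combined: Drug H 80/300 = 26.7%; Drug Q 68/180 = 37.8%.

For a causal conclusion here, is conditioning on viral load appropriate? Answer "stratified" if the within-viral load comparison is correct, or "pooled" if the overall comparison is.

pooled

The stratified and pooled comparisons disagree (Drug Q wins within each viral load; Drug H wins overall), so the answer turns on the causal role of viral load.
Because the drug influences viral load, viral load is a post-treatment mediator, not a confounder. Stratifying on it would bias the estimate; the causal effect is the crude pooled difference.
Pooled: Drug H 26.7% vs Drug Q 37.8%; Drug H is lower overall.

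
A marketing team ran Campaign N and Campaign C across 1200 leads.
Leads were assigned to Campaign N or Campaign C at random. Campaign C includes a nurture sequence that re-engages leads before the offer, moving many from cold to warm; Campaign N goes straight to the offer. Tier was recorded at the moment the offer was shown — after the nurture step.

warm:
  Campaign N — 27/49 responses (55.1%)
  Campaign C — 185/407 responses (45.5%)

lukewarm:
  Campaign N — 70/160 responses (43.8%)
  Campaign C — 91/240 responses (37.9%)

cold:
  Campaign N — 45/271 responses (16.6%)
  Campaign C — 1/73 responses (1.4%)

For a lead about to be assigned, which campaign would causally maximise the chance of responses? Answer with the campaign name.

Campaign C

Campaign N is higher inside every engagement tier stratum but Campaign C is higher in aggregate. Whether to stratify depends on how engagement tier relates to the campaign.
Engagement tier here is a post-treatment variable shaped by the campaign; conditioning on it would introduce bias rather than remove it. The overall comparison is the causal one.
Pooled: Campaign N 29.6% vs Campaign C 38.5%; Campaign C is higher overall.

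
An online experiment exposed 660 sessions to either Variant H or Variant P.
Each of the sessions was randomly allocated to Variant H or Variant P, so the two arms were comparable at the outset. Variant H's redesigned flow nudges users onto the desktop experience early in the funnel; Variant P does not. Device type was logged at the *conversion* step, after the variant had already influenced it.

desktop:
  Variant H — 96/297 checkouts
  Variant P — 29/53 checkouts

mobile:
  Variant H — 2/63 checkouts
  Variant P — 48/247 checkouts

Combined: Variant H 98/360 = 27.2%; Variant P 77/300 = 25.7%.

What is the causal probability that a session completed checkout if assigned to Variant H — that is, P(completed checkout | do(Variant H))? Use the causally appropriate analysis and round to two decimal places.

0.27

Within every device type level Variant P has the higher rate, yet pooled Variant H does — Simpson's reversal.
Device type here is a post-treatment variable shaped by the variant; conditioning on it would introduce bias rather than remove it. The overall comparison is the causal one.
So P(outcome | do(Variant H)) is just the pooled rate for Variant H: 98/360 = 0.272.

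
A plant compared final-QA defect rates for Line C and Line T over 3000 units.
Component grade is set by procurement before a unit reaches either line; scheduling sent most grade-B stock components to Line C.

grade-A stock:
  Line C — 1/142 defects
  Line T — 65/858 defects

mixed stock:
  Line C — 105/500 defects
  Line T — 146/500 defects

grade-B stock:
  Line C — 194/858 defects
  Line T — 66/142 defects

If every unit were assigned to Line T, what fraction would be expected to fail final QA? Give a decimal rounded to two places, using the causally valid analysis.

The imbalance in component grade arose from how units were allocated, not from anything the line did; and component grade independently affects the outcome. The pooled gap is confounded — condition on component grade.
Standardising Line T to the population component grade mix: 0.333·65/858 + 0.333·146/500 + 0.333·66/142 = 0.278.

0.28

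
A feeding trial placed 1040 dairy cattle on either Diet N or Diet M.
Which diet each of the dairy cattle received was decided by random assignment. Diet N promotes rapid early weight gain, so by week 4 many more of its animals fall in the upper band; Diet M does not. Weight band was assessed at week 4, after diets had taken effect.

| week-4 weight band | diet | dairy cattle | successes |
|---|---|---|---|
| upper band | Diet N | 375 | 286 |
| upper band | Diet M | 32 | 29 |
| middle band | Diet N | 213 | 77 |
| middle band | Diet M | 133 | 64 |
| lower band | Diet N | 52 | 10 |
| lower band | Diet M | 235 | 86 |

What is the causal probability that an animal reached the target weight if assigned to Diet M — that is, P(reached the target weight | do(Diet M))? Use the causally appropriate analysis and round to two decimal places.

Diet M is higher inside every week-4 weight band stratum but Diet N is higher in aggregate. Whether to stratify depends on how week-4 weight band relates to the diet.
The distribution of week-4 weight band is itself part of what the diet does — it is an intermediate outcome. Holding it fixed would remove that part of the effect; the total effect is the pooled difference.
So P(outcome | do(Diet M)) is just the pooled rate for Diet M: 179/400 = 0.448.

0.45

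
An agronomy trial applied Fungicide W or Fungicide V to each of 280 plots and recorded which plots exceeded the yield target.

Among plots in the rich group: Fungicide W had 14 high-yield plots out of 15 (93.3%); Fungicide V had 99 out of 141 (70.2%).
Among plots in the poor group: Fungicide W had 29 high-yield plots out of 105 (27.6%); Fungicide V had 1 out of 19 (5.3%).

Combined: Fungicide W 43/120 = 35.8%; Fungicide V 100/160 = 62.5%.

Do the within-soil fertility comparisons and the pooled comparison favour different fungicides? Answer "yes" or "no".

yes

Within each soil fertility level (rich 93.3% vs 70.2%; poor 27.6% vs 5.3%), Fungicide W has the higher rate every time. Pooled: 35.8% vs 62.5% — Fungicide V has the higher rate overall. The two comparisons disagree.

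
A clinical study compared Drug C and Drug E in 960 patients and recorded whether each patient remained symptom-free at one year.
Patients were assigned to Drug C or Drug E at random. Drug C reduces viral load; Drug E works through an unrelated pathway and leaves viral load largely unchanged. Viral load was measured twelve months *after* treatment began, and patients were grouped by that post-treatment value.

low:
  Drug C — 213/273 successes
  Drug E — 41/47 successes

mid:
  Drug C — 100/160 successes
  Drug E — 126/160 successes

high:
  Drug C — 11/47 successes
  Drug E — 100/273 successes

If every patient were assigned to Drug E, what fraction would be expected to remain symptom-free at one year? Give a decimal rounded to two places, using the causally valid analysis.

Within every viral load level Drug E has the higher rate, yet pooled Drug C does — Simpson's reversal.
Viral load is recorded after the drug and is itself shifted by it — it sits on the causal path from drug to outcome. Conditioning on a mediator would strip out part of the effect we want; the pooled comparison gives the total causal effect.
So P(outcome | do(Drug E)) is just the pooled rate for Drug E: 267/480 = 0.556.

0.56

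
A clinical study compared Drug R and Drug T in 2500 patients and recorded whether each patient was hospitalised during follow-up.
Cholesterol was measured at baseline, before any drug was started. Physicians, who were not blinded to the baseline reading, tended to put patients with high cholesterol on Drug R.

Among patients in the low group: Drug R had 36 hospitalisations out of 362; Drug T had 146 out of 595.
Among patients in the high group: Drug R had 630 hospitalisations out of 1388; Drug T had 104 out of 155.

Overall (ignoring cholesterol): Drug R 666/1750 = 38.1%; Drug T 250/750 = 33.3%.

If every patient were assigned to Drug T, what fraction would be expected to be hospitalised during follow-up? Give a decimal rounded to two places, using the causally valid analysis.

0.51

Since cholesterol is a pre-existing factor (not a product of the drug) and it affects the outcome on its own, it is a confounder. The stratified rates, not the pooled rate, identify the causal effect.
Standardising Drug T to the population cholesterol mix: 0.383·146/595 + 0.617·104/155 = 0.508.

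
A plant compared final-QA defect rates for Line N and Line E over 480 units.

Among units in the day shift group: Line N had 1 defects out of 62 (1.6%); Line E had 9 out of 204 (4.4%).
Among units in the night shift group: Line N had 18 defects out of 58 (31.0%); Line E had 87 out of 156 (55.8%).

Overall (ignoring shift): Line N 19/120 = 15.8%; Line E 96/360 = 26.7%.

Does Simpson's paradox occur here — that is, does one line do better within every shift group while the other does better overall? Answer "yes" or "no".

Within each shift level (day shift 1.6% vs 4.4%; night shift 31.0% vs 55.8%), Line N has the lower rate every time. Pooled: 15.8% vs 26.7% — Line N has the lower rate overall. They agree.

no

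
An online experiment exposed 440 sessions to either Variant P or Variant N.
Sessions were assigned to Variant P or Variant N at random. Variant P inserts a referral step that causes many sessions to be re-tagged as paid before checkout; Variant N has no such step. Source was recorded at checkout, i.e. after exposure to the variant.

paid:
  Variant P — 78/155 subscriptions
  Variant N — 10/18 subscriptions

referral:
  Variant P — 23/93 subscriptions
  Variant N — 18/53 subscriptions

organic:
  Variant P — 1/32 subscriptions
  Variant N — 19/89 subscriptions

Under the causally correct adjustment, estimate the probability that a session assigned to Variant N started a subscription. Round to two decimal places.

0.29

Variant N is higher inside every traffic source stratum but Variant P is higher in aggregate. Whether to stratify depends on how traffic source relates to the variant.
Traffic source is recorded after the variant and is itself shifted by it — it sits on the causal path from variant to outcome. Conditioning on a mediator would strip out part of the effect we want; the pooled comparison gives the total causal effect.
So P(outcome | do(Variant N)) is just the pooled rate for Variant N: 47/160 = 0.294.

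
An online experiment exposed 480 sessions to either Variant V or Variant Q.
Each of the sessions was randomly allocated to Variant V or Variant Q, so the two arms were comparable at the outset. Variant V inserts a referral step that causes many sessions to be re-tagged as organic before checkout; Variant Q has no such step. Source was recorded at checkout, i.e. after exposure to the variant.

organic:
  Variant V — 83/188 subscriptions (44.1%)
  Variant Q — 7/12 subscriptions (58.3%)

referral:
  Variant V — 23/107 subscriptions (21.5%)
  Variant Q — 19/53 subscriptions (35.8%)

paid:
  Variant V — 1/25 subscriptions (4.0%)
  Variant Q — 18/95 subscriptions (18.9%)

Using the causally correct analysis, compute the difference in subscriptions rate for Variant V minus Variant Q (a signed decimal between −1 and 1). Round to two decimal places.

+0.06

The stratified and pooled comparisons disagree (Variant Q wins within each traffic source; Variant V wins overall), so the answer turns on the causal role of traffic source.
Traffic source is recorded after the variant and is itself shifted by it — it sits on the causal path from variant to outcome. Conditioning on a mediator would strip out part of the effect we want; the pooled comparison gives the total causal effect.
The causal difference is the pooled difference: 0.334 − 0.275 = +0.059.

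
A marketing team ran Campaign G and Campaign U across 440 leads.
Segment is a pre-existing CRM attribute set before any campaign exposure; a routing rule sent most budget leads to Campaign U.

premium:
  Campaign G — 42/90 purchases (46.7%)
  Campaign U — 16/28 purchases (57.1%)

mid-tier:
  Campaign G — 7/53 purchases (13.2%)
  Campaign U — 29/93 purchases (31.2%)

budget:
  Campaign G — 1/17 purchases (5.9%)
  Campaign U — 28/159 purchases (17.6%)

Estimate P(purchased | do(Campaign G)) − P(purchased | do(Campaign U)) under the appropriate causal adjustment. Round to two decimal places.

Campaign U is higher inside every customer segment stratum but Campaign G is higher in aggregate. Whether to stratify depends on how customer segment relates to the campaign.
Nothing the campaign does changes customer segment; the imbalance is an allocation artefact. With customer segment also predicting the outcome, the pooled figure is confounded, and the within-stratum comparison is the causal one.
Adjusting over the population distribution of customer segment: 0.268·(0.467−0.571) + 0.332·(0.132−0.312) + 0.400·(0.059−0.176) = -0.135.

-0.13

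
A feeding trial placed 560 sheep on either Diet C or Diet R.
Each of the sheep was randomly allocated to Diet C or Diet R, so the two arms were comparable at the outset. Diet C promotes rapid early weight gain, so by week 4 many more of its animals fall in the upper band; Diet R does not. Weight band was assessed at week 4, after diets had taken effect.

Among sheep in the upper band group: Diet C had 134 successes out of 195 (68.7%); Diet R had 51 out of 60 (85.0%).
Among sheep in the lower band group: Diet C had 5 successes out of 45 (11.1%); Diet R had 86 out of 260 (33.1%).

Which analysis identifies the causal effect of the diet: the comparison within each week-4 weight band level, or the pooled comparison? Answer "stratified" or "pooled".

pooled

Week-4 weight band here is a post-treatment variable shaped by the diet; conditioning on it would introduce bias rather than remove it. The overall comparison is the causal one.
Pooled: Diet C 57.9% vs Diet R 42.8%; Diet C is higher overall.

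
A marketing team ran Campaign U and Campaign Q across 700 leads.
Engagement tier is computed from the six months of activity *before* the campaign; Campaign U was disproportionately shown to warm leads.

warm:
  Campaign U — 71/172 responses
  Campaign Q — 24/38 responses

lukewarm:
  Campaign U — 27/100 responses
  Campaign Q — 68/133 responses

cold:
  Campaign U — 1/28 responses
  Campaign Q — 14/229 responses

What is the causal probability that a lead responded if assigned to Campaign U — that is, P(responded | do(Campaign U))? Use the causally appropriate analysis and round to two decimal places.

0.23

Here engagement tier is a common cause — it drives both which campaign a case falls under and the outcome. The crude comparison mixes populations; the stratum-specific rates are the causally relevant ones.
Standardising Campaign U to the population engagement tier mix: 0.300·71/172 + 0.333·27/100 + 0.367·1/28 = 0.227.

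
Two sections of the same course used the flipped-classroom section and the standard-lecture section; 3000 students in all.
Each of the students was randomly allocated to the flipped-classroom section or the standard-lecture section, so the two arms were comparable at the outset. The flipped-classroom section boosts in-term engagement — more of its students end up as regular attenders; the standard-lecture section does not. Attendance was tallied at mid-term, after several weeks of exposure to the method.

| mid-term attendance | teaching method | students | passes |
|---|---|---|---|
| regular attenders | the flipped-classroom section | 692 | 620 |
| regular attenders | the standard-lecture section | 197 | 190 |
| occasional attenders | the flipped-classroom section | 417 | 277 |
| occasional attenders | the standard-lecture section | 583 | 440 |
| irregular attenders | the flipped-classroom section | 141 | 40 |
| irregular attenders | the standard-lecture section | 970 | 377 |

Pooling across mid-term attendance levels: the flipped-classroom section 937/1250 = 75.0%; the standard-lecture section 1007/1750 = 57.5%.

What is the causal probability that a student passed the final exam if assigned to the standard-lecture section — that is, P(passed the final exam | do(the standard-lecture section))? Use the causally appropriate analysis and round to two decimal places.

0.58

The mid-term attendance-specific comparison favours the standard-lecture section throughout, but the pooled figures favour the flipped-classroom section. The question is whether to condition on mid-term attendance.
Because the teaching method influences mid-term attendance, mid-term attendance is a post-treatment mediator, not a confounder. Stratifying on it would bias the estimate; the causal effect is the crude pooled difference.
So P(outcome | do(the standard-lecture section)) is just the pooled rate for the standard-lecture section: 1007/1750 = 0.575.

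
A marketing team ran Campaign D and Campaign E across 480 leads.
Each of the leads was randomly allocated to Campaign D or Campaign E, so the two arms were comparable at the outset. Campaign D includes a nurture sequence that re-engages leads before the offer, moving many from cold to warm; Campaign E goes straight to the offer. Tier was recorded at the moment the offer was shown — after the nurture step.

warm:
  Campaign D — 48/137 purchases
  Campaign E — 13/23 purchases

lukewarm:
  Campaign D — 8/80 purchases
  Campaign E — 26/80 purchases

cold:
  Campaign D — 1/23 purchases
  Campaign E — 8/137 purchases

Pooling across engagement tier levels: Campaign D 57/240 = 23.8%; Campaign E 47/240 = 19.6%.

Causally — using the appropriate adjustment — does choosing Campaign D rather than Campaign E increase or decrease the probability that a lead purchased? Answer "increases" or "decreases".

The engagement tier-specific comparison favours Campaign E throughout, but the pooled figures favour Campaign D. The question is whether to condition on engagement tier.
Stratifying would compare campaigns among leads the campaigns themselves sorted into engagement tier groups — a form of selection on an intermediate. The unconditioned pooled rates give the total causal effect.
Pooled: Campaign D 23.8% vs Campaign E 19.6%; Campaign D is higher overall.

increases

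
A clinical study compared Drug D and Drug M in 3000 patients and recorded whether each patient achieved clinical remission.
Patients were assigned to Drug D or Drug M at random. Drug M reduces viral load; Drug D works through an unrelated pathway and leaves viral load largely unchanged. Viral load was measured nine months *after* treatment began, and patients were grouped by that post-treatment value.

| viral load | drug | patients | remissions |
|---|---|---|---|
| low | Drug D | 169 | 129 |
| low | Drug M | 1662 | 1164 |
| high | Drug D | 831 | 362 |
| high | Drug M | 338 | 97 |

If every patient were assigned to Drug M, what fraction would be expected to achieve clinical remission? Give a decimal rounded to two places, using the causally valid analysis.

Drug D is higher inside every viral load stratum but Drug M is higher in aggregate. Whether to stratify depends on how viral load relates to the drug.
The distribution of viral load is itself part of what the drug does — it is an intermediate outcome. Holding it fixed would remove that part of the effect; the total effect is the pooled difference.
So P(outcome | do(Drug M)) is just the pooled rate for Drug M: 1261/2000 = 0.630.

0.63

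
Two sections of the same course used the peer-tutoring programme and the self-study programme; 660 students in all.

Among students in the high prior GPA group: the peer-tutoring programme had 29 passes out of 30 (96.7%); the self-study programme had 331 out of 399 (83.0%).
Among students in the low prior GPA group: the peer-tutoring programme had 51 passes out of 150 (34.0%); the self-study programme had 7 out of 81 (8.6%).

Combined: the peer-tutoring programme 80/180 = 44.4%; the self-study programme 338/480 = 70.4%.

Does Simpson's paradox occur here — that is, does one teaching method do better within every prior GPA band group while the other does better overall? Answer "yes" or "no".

yes

Within each prior GPA band level (high prior GPA 96.7% vs 83.0%; low prior GPA 34.0% vs 8.6%), the peer-tutoring programme has the higher rate every time. Pooled: 44.4% vs 70.4% — the self-study programme has the higher rate overall. The two comparisons disagree.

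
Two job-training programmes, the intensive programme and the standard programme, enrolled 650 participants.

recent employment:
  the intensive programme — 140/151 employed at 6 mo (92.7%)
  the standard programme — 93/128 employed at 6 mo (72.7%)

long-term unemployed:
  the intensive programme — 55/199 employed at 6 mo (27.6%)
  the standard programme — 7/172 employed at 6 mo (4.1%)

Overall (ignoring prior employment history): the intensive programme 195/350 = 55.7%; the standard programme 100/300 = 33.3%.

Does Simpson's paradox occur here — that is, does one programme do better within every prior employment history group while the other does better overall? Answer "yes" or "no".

Within each prior employment history level (recent employment 92.7% vs 72.7%; long-term unemployed 27.6% vs 4.1%), the intensive programme has the higher rate every time. Pooled: 55.7% vs 33.3% — the intensive programme has the higher rate overall. They agree.

no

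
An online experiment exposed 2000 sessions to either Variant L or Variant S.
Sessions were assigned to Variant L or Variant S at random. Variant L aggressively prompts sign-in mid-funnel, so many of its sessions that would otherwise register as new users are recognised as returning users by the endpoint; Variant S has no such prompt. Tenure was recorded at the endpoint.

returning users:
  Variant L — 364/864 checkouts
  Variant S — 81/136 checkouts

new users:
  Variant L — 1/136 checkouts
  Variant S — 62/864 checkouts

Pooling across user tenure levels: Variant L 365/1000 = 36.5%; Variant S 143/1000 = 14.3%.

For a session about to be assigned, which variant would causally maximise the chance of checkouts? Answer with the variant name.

The user tenure-specific comparison favours Variant S throughout, but the pooled figures favour Variant L. The question is whether to condition on user tenure.
Stratifying would compare variants among sessions the variants themselves sorted into user tenure groups — a form of selection on an intermediate. The unconditioned pooled rates give the total causal effect.
Pooled: Variant L 36.5% vs Variant S 14.3%; Variant L is higher overall.

Variant L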